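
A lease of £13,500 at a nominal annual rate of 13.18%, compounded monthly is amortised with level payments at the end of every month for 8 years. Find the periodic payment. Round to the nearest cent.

£228.26

i = 0.1318/12 = 0.0109833 per month; n = 8·12 = 96.
PMT = 13500 / ( [1 − (1+0.0109833)^(−96)] / 0.0109833 ) = 13500 / 59.143256 = 228.2593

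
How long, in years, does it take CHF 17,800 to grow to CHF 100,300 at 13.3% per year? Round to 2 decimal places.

13.85 years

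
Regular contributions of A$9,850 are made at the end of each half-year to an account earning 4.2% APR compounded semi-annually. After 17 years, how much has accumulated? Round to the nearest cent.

Periodic rate i = 0.042/2 = 0.021; n = 17 × 2 = 34 periods.
Accumulation factor s(34|0.021) = 48.909537; FV = 9850 × 48.909537 = 481,758.9350

A$481,758.93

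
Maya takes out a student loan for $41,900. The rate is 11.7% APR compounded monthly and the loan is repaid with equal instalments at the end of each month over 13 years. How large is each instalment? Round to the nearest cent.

i = 0.117/12 = 0.00975 per month; n = 13·12 = 156.
Annuity-PV factor = 79.988833; PMT = 41900 / 79.988833 = 523.8231

$523.82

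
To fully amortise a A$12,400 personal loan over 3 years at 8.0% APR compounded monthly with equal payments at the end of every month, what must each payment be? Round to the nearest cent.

Periodic rate i = 0.08/12 = 0.00666667; n = 3 × 12 = 36 periods.
PMT = 12400 / ( [1 − (1+0.00666667)^(−36)] / 0.00666667 ) = 12400 / 31.911806 = 388.5709

A$388.57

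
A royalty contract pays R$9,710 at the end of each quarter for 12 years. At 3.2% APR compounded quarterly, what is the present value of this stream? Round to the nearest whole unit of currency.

Periodic rate i = 0.032/4 = 0.008; n = 12 × 4 = 48 periods.
Annuity factor a(48|0.008) = 39.728388; PV = 9710 × 39.728388 = 385,762.6500

R$385,763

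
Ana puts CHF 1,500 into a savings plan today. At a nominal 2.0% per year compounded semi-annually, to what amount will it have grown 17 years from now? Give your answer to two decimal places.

With 2 periods per year: i = 0.01, n = 34.
1,500 × (1+0.01)^34 = 1,500 × 1.402577 = 2,103.8655

CHF 2,103.87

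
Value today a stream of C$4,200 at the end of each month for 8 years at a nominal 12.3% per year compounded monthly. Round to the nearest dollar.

With 12 periods per year: i = 0.01025, n = 96.
Annuity factor a(96|0.01025) = 60.908302; PV = 4200 × 60.908302 = 255,814.8684

C$255,815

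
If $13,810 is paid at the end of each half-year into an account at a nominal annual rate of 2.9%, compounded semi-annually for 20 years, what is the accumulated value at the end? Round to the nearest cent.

$741,564.07

Periodic rate i = 0.029/2 = 0.0145; n = 20 × 2 = 40 periods.
FV = 13810 × [(1+0.0145)^40 − 1] / 0.0145 = 13810 × 53.697616 = 741,564.0717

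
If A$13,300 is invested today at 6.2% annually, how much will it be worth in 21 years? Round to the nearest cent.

FV = PV·(1+i)^n = 13,300 × 3.536835 = 47,039.9111

A$47,039.91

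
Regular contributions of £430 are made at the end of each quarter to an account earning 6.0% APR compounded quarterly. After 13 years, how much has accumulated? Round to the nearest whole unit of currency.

£33,508

Periodic rate i = 0.06/4 = 0.015; n = 13 × 4 = 52 periods.
Accumulation factor s(52|0.015) = 77.924892; FV = 430 × 77.924892 = 33,507.7034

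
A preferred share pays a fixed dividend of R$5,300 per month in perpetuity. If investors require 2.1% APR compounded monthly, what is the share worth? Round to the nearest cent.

Periodic rate i = 0.021/12 = 0.00175.
PV = C/r = 5300/0.00175 = 3,028,571.4286

R$3,028,571.43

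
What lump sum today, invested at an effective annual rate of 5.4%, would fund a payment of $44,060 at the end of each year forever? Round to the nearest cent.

PV = C/r = 44060/0.054 = 815,925.9259

$815,925.93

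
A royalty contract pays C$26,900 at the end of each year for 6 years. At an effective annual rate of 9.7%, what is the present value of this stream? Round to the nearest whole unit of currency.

PV = 26900 × [1 − (1+0.097)^(−6)] / 0.097 = 26900 × 4.393819 = 118,193.7216

C$118,194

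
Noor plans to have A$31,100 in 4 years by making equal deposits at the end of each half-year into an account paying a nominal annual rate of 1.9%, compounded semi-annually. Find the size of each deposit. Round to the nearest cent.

A$3,760.07

Periodic rate i = 0.019/2 = 0.0095; n = 4 × 2 = 8 periods.
PMT = 31100 / ( [(1+0.0095)^8 − 1] / 0.0095 ) = 31100 / 8.271114 = 3,760.0737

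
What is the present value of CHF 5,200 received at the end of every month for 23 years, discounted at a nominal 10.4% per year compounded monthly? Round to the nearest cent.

CHF 544,563.65

With 12 periods per year: i = 0.00866667, n = 276.
PV = 5200 × [1 − (1+0.00866667)^(−276)] / 0.00866667 = 5200 × 104.723779 = 544,563.6516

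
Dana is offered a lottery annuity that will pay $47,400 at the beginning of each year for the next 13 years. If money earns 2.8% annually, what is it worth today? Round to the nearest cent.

PV = PMT · [1 − (1+i)^(−n)] / i × (1+i) = 47400 · 11.073898 = 524,902.7518
(Beginning-of-period payments → annuity-due factor ×(1+i).)

$524,902.75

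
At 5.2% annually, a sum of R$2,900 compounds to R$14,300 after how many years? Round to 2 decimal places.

(1+i)^n = 14300/2900 = 4.93103, so n = ln 4.93103 / ln 1.052 = 31.4747 years

31.47 years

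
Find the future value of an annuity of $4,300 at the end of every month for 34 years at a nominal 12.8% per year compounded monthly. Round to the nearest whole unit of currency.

$30,179,881

Periodic rate i = 0.128/12 = 0.0106667; n = 34 × 12 = 408 periods.
FV = 4300 × [(1+0.0106667)^408 − 1] / 0.0106667 = 4300 × 7018.576913 = 30,179,880.7265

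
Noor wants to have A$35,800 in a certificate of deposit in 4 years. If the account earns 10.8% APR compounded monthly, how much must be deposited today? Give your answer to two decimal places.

A$23,286.65

Periodic rate i = 0.108/12 = 0.009; n = 4 × 12 = 48 periods.
PV = 35,800 / (1 + 0.009)^48 = 35,800 / 1.537361 = 23,286.6517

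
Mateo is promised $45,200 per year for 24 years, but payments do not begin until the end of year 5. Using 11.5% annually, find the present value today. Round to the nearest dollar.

$235,644

Value one period before first payment (t=4): 45200 × [1 − (1+0.115)^(−24)] / 0.115 = 45200 × 8.057822 = 364,213.5357
Discount back 4 years: 364,213.5357 × (1+0.115)^(−4) = 364,213.5357 × 0.646994 = 235,644.1228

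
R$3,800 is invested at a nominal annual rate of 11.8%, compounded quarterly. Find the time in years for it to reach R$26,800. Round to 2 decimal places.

16.80 years

Periodic rate i = 0.118/4 = 0.0295.
n = ln(26800/3800) / ln(1+0.0295) = ln(7.05263) / 0.029073 = 67.1889 quarters
= 67.1889/4 years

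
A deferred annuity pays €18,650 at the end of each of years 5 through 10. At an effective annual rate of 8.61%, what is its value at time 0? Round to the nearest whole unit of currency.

Value one period before first payment (t=4): 18650 × [1 − (1+0.0861)^(−6)] / 0.0861 = 18650 × 4.538562 = 84,644.1901
Discount back 4 years: 84,644.1901 × (1+0.0861)^(−4) = 84,644.1901 × 0.718655 = 60,830.0116

€60,830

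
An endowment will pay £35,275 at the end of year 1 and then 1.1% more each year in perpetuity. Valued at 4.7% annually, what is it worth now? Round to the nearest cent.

£979,861.11

PV = PMT / (i − g) = 35275 / (0.047 − 0.011) = 35275 / 0.036000 = 979,861.1111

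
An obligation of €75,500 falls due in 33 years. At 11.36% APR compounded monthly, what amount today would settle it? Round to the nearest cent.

With 12 periods per year: i = 0.00946667, n = 396.
PV = 75,500 / (1 + 0.00946667)^396 = 75,500 / 41.727771 = 1,809.3466

€1,809.35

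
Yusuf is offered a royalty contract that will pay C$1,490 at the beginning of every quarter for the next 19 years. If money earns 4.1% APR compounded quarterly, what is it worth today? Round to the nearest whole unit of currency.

i = 0.041/4 = 0.01025 per quarter; n = 19·4 = 76.
PV = PMT · [1 − (1+i)^(−n)] / i × (1+i) = 1490 · 53.155137 = 79,201.1542
Payments are at the start of each period, so multiply by (1+i).

C$79,201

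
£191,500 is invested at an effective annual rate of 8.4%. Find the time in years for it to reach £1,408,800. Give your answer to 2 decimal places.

(1+i)^n = 1.4088e+06/191500 = 7.35666, so n = ln 7.35666 / ln 1.084 = 24.7416 years

24.74 years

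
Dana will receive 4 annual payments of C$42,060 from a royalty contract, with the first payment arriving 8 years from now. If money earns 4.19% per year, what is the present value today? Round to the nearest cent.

PV at t=7 (ordinary 4-year annuity): 42060 × a(4|0.0419) = 42060 × 3.613700 = 151,992.2205
Discount back 7 years: 151,992.2205 × (1+0.0419)^(−7) = 151,992.2205 × 0.750270 = 114,035.2433

C$114,035.24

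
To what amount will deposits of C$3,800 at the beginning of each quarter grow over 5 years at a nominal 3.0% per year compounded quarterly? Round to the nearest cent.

With 4 periods per year: i = 0.0075, n = 20.
Accumulation factor s(20|0.0075) × (1+i) = 21.652403; FV = 3800 × 21.652403 = 82,279.1318
(Beginning-of-period payments → annuity-due factor ×(1+i).)

C$82,279.13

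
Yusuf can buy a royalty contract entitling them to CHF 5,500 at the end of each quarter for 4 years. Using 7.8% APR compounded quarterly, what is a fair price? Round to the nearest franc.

CHF 74,974

i = 0.078/4 = 0.0195 per quarter; n = 4·4 = 16.
Annuity factor a(16|0.0195) = 13.631642; PV = 5500 × 13.631642 = 74,974.0285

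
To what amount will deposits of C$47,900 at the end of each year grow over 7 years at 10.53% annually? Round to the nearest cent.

Accumulation factor s(7|0.1053) = 9.642922; FV = 47900 × 9.642922 = 461,895.9711

C$461,895.97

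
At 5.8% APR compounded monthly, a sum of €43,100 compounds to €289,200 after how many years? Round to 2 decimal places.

32.90 years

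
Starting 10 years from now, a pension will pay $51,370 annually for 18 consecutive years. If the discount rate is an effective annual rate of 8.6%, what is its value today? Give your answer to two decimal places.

Value one period before first payment (t=9): 51370 × [1 − (1+0.086)^(−18)] / 0.086 = 51370 × 8.994217 = 462,032.9138
PV₀ = 462,032.9138 / (1+0.086)^9 = 462,032.9138 / 2.101205 = 219,889.4977

$219,889.50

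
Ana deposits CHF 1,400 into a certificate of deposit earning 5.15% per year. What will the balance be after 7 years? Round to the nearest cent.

FV = PV·(1+i)^n = 1,400 × 1.421232 = 1,989.7246

CHF 1,989.72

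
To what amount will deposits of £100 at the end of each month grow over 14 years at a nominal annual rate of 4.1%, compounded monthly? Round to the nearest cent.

£22,642.48

With 12 periods per year: i = 0.00341667, n = 168.
FV = PMT · [(1+i)^n − 1] / i = 100 · 226.424841 = 22,642.4841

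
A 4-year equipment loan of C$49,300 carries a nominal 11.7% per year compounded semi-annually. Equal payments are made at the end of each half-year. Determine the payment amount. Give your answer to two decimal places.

C$7,892.01

With 2 periods per year: i = 0.0585, n = 8.
Annuity-PV factor = 6.246827; PMT = 49300 / 6.246827 = 7,892.0061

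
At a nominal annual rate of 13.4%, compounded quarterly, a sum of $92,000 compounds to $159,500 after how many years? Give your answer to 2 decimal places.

4.17 years

Periodic rate i = 0.134/4 = 0.0335.
n = ln(159500/92000) / ln(1+0.0335) = ln(1.73370) / 0.032951 = 16.6991 quarters
= 16.6991/4 years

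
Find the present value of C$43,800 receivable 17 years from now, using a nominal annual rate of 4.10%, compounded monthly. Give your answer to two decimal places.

With 12 periods per year: i = 0.00341667, n = 204.
Discount factor = (1+0.00341667)^(−204) = 0.498669; PV = 43,800 × 0.498669 = 21,841.7182

C$21,841.72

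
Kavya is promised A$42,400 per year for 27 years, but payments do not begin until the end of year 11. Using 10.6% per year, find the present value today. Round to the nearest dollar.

Value one period before first payment (t=10): 42400 × [1 − (1+0.106)^(−27)] / 0.106 = 42400 × 8.812656 = 373,656.6160
PV₀ = 373,656.6160 / (1+0.106)^10 = 373,656.6160 / 2.738743 = 136,433.6213

A$136,434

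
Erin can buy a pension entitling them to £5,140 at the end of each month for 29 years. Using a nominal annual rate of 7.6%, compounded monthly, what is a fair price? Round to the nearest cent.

£721,387.76

Periodic rate i = 0.076/12 = 0.00633333; n = 29 × 12 = 348 periods.
PV = 5140 × [1 − (1+0.00633333)^(−348)] / 0.00633333 = 5140 × 140.347814 = 721,387.7644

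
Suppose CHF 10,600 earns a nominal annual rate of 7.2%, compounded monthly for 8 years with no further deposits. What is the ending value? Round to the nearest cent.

CHF 18,824.00

i = 0.072/12 = 0.006 per month; n = 8·12 = 96.
FV = PV·(1+i)^n = 10,600 × 1.775849 = 18,824.0043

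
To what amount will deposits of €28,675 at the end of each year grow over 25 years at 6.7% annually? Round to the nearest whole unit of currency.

€1,737,420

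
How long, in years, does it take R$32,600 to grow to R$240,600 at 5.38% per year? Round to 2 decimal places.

n = ln(240600/32600) / ln(1+0.0538) = ln(7.38037) / 0.052403 = 38.1435 years

38.14 years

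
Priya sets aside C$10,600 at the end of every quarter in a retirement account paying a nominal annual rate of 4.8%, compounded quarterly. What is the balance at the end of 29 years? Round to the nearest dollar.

C$2,640,895

With 4 periods per year: i = 0.012, n = 116.
FV = PMT · [(1+i)^n − 1] / i = 10600 · 249.141062 = 2,640,895.2535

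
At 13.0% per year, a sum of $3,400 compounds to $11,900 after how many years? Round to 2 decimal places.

(1+i)^n = 11900/3400 = 3.50000, so n = ln 3.50000 / ln 1.13 = 10.2503 years

10.25 years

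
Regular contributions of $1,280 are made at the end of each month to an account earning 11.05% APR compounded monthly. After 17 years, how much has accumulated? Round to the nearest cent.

With 12 periods per year: i = 0.00920833, n = 204.
FV = 1280 × [(1+0.00920833)^204 − 1] / 0.00920833 = 1280 × 595.946311 = 762,811.2779

$762,811.28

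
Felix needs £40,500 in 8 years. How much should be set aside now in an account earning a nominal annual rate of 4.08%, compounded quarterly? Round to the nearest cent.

£29,269.77

With 4 periods per year: i = 0.0102, n = 32.
Discount factor = (1+0.0102)^(−32) = 0.722710; PV = 40,500 × 0.722710 = 29,269.7740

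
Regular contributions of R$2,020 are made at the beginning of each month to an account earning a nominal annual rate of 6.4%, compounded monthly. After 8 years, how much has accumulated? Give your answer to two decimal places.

R$253,728.56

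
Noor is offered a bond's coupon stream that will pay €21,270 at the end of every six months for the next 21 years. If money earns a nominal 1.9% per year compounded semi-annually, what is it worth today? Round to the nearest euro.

€733,802

With 2 periods per year: i = 0.0095, n = 42.
PV = 21270 × [1 − (1+0.0095)^(−42)] / 0.0095 = 21270 × 34.499412 = 733,802.4841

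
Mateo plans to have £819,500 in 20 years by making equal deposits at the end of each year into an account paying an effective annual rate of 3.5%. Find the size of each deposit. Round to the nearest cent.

£28,978.40

PMT = 819500 / ( [(1+0.035)^20 − 1] / 0.035 ) = 819500 / 28.279682 = 28,978.4024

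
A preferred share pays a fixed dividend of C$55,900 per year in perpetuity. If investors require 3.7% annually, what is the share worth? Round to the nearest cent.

C$1,510,810.81

PV = C/r = 55900/0.037 = 1,510,810.8108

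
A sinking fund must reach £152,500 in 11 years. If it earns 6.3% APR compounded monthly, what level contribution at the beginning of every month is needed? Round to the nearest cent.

Periodic rate i = 0.063/12 = 0.00525; n = 11 × 12 = 132 periods.
FV-annuity factor × (1+i) = 190.726353; PMT = 152500 / 190.726353 = 799.5749

£799.57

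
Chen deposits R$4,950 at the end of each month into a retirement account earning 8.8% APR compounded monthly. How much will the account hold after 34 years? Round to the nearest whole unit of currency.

R$12,628,672

Periodic rate i = 0.088/12 = 0.00733333; n = 34 × 12 = 408 periods.
FV = PMT · [(1+i)^n − 1] / i = 4950 · 2551.246866 = 12,628,671.9864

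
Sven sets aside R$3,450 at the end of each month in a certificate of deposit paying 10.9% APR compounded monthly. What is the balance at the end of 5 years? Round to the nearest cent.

R$273,608.61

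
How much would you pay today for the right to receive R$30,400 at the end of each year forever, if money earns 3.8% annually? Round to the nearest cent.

R$800,000.00

PV = PMT / i = 30400 / 0.038 = 800,000.0000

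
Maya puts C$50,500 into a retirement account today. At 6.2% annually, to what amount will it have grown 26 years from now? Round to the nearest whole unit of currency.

50,500 × (1+0.062)^26 = 50,500 × 4.777904 = 241,284.1609

C$241,284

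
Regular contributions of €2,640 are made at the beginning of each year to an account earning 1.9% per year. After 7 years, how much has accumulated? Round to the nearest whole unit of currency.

FV = 2640 × [(1+0.019)^7 − 1] / 0.019 × (1+i) = 2640 × 7.552703 = 19,939.1372
(annuity-due: payments at period start, so ×(1+i).)

€19,939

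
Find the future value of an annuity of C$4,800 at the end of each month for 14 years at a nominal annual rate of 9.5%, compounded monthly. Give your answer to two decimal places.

With 12 periods per year: i = 0.00791667, n = 168.
FV = 4800 × [(1+0.00791667)^168 − 1] / 0.00791667 = 4800 × 348.795027 = 1,674,216.1308

C$1,674,216.13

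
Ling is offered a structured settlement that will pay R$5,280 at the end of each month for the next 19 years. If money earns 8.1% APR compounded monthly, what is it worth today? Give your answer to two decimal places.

With 12 periods per year: i = 0.00675, n = 228.
PV = PMT · [1 − (1+i)^(−n)] / i = 5280 · 116.191391 = 613,490.5456

R$613,490.55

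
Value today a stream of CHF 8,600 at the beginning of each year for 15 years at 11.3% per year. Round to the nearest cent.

CHF 67,704.68

Annuity factor a(15|0.113) × (1+i) = 7.872637; PV = 8600 × 7.872637 = 67,704.6764
(Beginning-of-period payments → annuity-due factor ×(1+i).)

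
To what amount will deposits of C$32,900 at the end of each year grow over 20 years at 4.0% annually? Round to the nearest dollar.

FV = 32900 × [(1+0.04)^20 − 1] / 0.04 = 32900 × 29.778079 = 979,698.7851

C$979,699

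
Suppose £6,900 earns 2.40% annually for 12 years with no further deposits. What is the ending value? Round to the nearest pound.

£9,172

FV = PV·(1+i)^n = 6,900 × 1.329228 = 9,171.6732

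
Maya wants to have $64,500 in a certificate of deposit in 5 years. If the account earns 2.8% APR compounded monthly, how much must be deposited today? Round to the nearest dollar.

Periodic rate i = 0.028/12 = 0.00233333; n = 5 × 12 = 60 periods.
PV = 64,500 / (1 + 0.00233333)^60 = 64,500 / 1.150086 = 56,082.7514

$56,083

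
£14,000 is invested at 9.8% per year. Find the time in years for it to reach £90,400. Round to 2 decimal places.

(1+i)^n = 90400/14000 = 6.45714, so n = ln 6.45714 / ln 1.098 = 19.9506 years

19.95 years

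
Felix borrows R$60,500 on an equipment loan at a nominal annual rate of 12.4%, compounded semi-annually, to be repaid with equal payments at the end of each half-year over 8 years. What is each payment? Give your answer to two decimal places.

Periodic rate i = 0.124/2 = 0.062; n = 8 × 2 = 16 periods.
Annuity-PV factor = 9.968531; PMT = 60500 / 9.968531 = 6,069.0988

R$6,069.10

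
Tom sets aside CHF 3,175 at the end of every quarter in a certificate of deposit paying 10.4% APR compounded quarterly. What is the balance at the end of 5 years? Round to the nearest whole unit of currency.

CHF 81,926

i = 0.104/4 = 0.026 per quarter; n = 5·4 = 20.
Accumulation factor s(20|0.026) = 25.803366; FV = 3175 × 25.803366 = 81,925.6877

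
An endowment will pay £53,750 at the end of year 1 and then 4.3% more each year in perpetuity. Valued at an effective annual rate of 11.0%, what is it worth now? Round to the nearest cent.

PV = D₁/(r − g) = 53750/(0.11 − 0.043) = 802,238.8060

£802,238.81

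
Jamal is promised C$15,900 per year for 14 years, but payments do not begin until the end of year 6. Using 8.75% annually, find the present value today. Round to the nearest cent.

C$82,548.00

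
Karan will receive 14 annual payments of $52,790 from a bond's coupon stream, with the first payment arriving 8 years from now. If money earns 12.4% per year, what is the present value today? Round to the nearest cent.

Value one period before first payment (t=7): 52790 × [1 − (1+0.124)^(−14)] / 0.124 = 52790 × 6.494696 = 342,854.9896
Discount back 7 years: 342,854.9896 × (1+0.124)^(−7) = 342,854.9896 × 0.441200 = 151,267.7320

$151,267.73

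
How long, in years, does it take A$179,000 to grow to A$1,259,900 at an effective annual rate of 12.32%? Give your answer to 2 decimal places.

(1+i)^n = 1.2599e+06/179000 = 7.03855, so n = ln 7.03855 / ln 1.1232 = 16.7961 years

16.80 years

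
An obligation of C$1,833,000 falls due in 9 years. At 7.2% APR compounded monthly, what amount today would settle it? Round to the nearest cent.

Periodic rate i = 0.072/12 = 0.006; n = 9 × 12 = 108 periods.
Discount factor = (1+0.006)^(−108) = 0.524105; PV = 1,833,000 × 0.524105 = 960,683.9769

C$960,683.98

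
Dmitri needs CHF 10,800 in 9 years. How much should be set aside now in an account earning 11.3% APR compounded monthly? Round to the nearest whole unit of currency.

CHF 3,925

With 12 periods per year: i = 0.00941667, n = 108.
PV = FV·(1+i)^(−n) = 10,800 × 0.363404 = 3,924.7579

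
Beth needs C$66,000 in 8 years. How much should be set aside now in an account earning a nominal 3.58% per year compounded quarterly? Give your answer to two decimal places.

C$49,626.69

With 4 periods per year: i = 0.00895, n = 32.
PV = 66,000 / (1 + 0.00895)^32 = 66,000 / 1.329930 = 49,626.6896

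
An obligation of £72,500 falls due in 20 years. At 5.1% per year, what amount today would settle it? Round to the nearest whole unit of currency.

Discount factor = (1+0.051)^(−20) = 0.369782; PV = 72,500 × 0.369782 = 26,809.1896

£26,809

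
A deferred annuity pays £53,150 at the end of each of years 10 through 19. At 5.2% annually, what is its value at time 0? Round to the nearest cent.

£257,554.31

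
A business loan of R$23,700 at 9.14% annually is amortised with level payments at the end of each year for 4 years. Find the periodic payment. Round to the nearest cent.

R$7,337.94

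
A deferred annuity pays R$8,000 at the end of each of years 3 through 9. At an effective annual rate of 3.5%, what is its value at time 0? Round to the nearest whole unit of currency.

R$45,664

PV at t=2 (ordinary 7-year annuity): 8000 × a(7|0.035) = 8000 × 6.114544 = 48,916.3518
PV₀ = 48,916.3518 / (1+0.035)^2 = 48,916.3518 / 1.071225 = 45,663.9379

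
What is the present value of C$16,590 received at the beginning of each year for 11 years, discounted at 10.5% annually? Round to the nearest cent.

PV = 16590 × [1 − (1+0.105)^(−11)] / 0.105 × (1+i) = 16590 × 7.014773 = 116,375.0798
(Beginning-of-period payments → annuity-due factor ×(1+i).)

C$116,375.08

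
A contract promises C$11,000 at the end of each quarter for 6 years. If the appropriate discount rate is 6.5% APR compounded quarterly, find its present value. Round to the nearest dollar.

C$217,169

Periodic rate i = 0.065/4 = 0.01625; n = 6 × 4 = 24 periods.
Annuity factor a(24|0.01625) = 19.742605; PV = 11000 × 19.742605 = 217,168.6567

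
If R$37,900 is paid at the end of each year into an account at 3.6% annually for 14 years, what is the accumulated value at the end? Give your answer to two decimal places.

Accumulation factor s(14|0.036) = 17.797999; FV = 37900 × 17.797999 = 674,544.1446

R$674,544.14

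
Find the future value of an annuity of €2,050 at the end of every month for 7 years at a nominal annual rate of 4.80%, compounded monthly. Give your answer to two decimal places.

€204,180.76

With 12 periods per year: i = 0.004, n = 84.
FV = PMT · [(1+i)^n − 1] / i = 2050 · 99.600371 = 204,180.7602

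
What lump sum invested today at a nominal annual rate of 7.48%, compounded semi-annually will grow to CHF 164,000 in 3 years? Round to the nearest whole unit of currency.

i = 0.0748/2 = 0.0374 per half-year; n = 3·2 = 6.
PV = FV·(1+i)^(−n) = 164,000 × 0.802274 = 131,572.8815

CHF 131,573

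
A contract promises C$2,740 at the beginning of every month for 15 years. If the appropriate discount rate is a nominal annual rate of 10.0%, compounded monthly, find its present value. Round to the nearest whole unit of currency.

Periodic rate i = 0.1/12 = 0.00833333; n = 15 × 12 = 180 periods.
PV = 2740 × [1 − (1+0.00833333)^(−180)] / 0.00833333 × (1+i) = 2740 × 93.832917 = 257,102.1939
(Beginning-of-period payments → annuity-due factor ×(1+i).)

C$257,102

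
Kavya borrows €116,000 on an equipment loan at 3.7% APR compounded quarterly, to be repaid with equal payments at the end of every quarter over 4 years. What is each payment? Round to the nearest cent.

€7,833.15

Periodic rate i = 0.037/4 = 0.00925; n = 4 × 4 = 16 periods.
Annuity-PV factor = 14.808861; PMT = 116000 / 14.808861 = 7,833.1479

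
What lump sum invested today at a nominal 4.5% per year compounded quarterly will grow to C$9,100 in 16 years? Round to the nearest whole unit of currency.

C$4,447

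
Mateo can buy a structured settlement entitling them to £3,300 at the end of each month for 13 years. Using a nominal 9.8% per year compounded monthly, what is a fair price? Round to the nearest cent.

i = 0.098/12 = 0.00816667 per month; n = 13·12 = 156.
PV = 3300 × [1 − (1+0.00816667)^(−156)] / 0.00816667 = 3300 × 88.021039 = 290,469.4281

£290,469.43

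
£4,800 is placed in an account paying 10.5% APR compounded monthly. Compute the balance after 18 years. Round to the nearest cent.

With 12 periods per year: i = 0.00875, n = 216.
4,800 × (1+0.00875)^216 = 4,800 × 6.565175 = 31,512.8402

£31,512.84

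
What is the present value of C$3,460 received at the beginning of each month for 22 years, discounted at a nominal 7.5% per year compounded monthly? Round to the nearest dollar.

C$449,526

With 12 periods per year: i = 0.00625, n = 264.
Annuity factor a(264|0.00625) × (1+i) = 129.920786; PV = 3460 × 129.920786 = 449,525.9201
(Beginning-of-period payments → annuity-due factor ×(1+i).)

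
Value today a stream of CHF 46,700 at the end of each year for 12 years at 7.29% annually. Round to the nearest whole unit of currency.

PV = 46700 × [1 − (1+0.0729)^(−12)] / 0.0729 = 46700 × 7.821366 = 365,257.7967

CHF 365,258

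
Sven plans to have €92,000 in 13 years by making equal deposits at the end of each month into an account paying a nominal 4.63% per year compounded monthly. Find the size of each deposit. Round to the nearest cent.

€431.06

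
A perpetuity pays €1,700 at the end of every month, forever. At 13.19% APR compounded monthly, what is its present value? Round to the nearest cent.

Periodic rate i = 0.1319/12 = 0.0109917.
PV = PMT / i = 1700 / 0.0109917 = 154,662.6232

€154,662.62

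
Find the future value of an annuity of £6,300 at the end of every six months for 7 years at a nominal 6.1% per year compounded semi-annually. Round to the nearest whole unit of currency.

With 2 periods per year: i = 0.0305, n = 14.
FV = 6300 × [(1+0.0305)^14 − 1] / 0.0305 = 6300 × 17.144327 = 108,009.2573

£108,009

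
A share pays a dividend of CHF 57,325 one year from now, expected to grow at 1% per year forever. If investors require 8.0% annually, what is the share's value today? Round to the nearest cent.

PV = D₁/(r − g) = 57325/(0.08 − 0.01) = 818,928.5714

CHF 818,928.57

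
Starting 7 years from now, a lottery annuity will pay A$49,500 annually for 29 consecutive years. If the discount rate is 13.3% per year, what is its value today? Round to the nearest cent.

A$171,237.26

PV at t=6 (ordinary 29-year annuity): 49500 × a(29|0.133) = 49500 × 7.317665 = 362,224.4217
Discount back 6 years: 362,224.4217 × (1+0.133)^(−6) = 362,224.4217 × 0.472738 = 171,237.2594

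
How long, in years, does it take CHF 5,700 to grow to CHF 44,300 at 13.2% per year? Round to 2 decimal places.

n = ln(44300/5700) / ln(1+0.132) = ln(7.77193) / 0.123986 = 16.5383 years

16.54 years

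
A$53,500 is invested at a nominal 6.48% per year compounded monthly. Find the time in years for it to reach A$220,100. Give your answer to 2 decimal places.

21.89 years

Periodic rate i = 0.0648/12 = 0.0054.
(1+i)^n = 220100/53500 = 4.11402, so n = ln 4.11402 / ln 1.0054 = 262.6326 months
= 262.6326/12 years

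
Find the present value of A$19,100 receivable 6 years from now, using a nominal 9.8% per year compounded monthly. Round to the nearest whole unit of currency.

i = 0.098/12 = 0.00816667 per month; n = 6·12 = 72.
PV = 19,100 / (1 + 0.00816667)^72 = 19,100 / 1.796090 = 10,634.2119

A$10,634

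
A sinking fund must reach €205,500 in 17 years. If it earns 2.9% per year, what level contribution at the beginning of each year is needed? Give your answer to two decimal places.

FV-annuity factor × (1+i) = 22.204347; PMT = 205500 / 22.204347 = 9,254.9446

€9,254.94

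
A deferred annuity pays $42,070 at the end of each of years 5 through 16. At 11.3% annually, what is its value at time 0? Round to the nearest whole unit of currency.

PV at t=4 (ordinary 12-year annuity): 42070 × a(12|0.113) = 42070 × 6.400609 = 269,273.6376
PV₀ = 269,273.6376 / (1+0.113)^4 = 269,273.6376 / 1.534549 = 175,474.1632

$175,474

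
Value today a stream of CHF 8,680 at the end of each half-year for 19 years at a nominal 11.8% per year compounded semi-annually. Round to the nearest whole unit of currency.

With 2 periods per year: i = 0.059, n = 38.
PV = PMT · [1 − (1+i)^(−n)] / i = 8680 · 15.030035 = 130,460.7065

CHF 130,461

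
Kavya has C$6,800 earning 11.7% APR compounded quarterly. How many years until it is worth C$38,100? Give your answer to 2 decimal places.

Periodic rate i = 0.117/4 = 0.02925.
n = ln(38100/6800) / ln(1+0.02925) = ln(5.60294) / 0.028830 = 59.7735 quarters
= 59.7735/4 years

14.94 years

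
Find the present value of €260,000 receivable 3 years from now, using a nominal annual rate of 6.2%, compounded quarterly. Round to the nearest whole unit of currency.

i = 0.062/4 = 0.0155 per quarter; n = 3·4 = 12.
PV = FV·(1+i)^(−n) = 260,000 × 0.831459 = 216,179.3542

€216,179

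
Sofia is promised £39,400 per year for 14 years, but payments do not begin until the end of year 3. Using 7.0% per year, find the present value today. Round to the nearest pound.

Value one period before first payment (t=2): 39400 × [1 − (1+0.07)^(−14)] / 0.07 = 39400 × 8.745468 = 344,571.4386
Discount back 2 years: 344,571.4386 × (1+0.07)^(−2) = 344,571.4386 × 0.873439 = 300,962.0392

£300,962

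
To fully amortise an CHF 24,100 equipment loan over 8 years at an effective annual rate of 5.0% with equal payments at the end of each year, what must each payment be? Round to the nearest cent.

PMT = 24100 / ( [1 − (1+0.05)^(−8)] / 0.05 ) = 24100 / 6.463213 = 3,728.7957

CHF 3,728.80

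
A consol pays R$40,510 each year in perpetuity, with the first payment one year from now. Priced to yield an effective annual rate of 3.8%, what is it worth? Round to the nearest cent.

PV = C/r = 40510/0.038 = 1,066,052.6316

R$1,066,052.63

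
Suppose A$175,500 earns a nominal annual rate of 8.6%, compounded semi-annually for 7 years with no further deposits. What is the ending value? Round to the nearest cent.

A$316,415.27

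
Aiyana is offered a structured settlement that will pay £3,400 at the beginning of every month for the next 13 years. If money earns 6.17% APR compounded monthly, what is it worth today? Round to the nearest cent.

i = 0.0617/12 = 0.00514167 per month; n = 13·12 = 156.
Annuity factor a(156|0.00514167) × (1+i) = 107.654337; PV = 3400 × 107.654337 = 366,024.7452
(Beginning-of-period payments → annuity-due factor ×(1+i).)

£366,024.75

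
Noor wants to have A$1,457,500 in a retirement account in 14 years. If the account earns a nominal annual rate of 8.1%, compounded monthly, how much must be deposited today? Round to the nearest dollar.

With 12 periods per year: i = 0.00675, n = 168.
Discount factor = (1+0.00675)^(−168) = 0.322972; PV = 1,457,500 × 0.322972 = 470,731.5775

A$470,732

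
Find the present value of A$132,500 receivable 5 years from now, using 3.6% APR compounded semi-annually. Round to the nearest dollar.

Periodic rate i = 0.036/2 = 0.018; n = 5 × 2 = 10 periods.
PV = 132,500 / (1 + 0.018)^10 = 132,500 / 1.195302 = 110,850.6128

A$110,851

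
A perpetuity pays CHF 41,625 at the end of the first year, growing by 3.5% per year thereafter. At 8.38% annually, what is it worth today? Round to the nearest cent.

CHF 852,971.31

PV = PMT / (i − g) = 41625 / (0.0838 − 0.035) = 41625 / 0.048800 = 852,971.3115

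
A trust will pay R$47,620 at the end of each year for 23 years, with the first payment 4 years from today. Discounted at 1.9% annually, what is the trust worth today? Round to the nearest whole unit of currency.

R$832,308

PV at t=3 (ordinary 23-year annuity): 47620 × a(23|0.019) = 47620 × 18.493414 = 880,656.3955
Discount back 3 years: 880,656.3955 × (1+0.019)^(−3) = 880,656.3955 × 0.945099 = 832,307.7554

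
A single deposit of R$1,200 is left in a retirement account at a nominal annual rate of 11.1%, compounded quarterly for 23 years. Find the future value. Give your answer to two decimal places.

i = 0.111/4 = 0.02775 per quarter; n = 23·4 = 92.
1,200 × (1+0.02775)^92 = 1,200 × 12.406482 = 14,887.7788

R$14,887.78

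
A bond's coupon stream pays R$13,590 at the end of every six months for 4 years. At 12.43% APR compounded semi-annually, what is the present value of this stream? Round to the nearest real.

R$83,678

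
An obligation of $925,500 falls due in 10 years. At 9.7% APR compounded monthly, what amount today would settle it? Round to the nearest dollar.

Periodic rate i = 0.097/12 = 0.00808333; n = 10 × 12 = 120 periods.
Discount factor = (1+0.00808333)^(−120) = 0.380564; PV = 925,500 × 0.380564 = 352,212.0994

$352,212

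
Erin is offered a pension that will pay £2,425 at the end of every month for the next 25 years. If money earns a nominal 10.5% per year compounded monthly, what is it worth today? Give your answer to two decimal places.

i = 0.105/12 = 0.00875 per month; n = 25·12 = 300.
Annuity factor a(300|0.00875) = 105.911817; PV = 2425 × 105.911817 = 256,836.1563

£256,836.16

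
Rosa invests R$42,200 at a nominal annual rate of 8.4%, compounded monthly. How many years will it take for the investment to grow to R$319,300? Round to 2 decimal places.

24.18 years

Periodic rate i = 0.084/12 = 0.007.
(1+i)^n = 319300/42200 = 7.56635, so n = ln 7.56635 / ln 1.007 = 290.1122 months
= 290.1122/12 years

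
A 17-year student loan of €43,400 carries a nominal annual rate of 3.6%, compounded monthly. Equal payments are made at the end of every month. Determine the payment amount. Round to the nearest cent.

€284.75

With 12 periods per year: i = 0.003, n = 204.
PMT = 43400 / ( [1 − (1+0.003)^(−204)] / 0.003 ) = 43400 / 152.412571 = 284.7534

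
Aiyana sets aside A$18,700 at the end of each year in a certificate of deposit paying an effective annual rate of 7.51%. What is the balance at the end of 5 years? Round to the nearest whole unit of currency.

Accumulation factor s(5|0.0751) = 5.809550; FV = 18700 × 5.809550 = 108,638.5800

A$108,639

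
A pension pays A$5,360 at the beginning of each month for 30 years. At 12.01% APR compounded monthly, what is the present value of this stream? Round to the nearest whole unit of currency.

A$525,912

Periodic rate i = 0.1201/12 = 0.0100083; n = 30 × 12 = 360 periods.
Annuity factor a(360|0.0100083) × (1+i) = 98.117892; PV = 5360 × 98.117892 = 525,911.9027
(Beginning-of-period payments → annuity-due factor ×(1+i).)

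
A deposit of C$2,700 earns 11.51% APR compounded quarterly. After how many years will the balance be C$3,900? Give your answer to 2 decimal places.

Periodic rate i = 0.1151/4 = 0.028775.
(1+i)^n = 3900/2700 = 1.44444, so n = ln 1.44444 / ln 1.02877 = 12.9623 quarters
= 12.9623/4 years

3.24 years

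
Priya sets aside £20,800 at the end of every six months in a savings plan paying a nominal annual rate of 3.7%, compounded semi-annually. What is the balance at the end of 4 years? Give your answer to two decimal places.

i = 0.037/2 = 0.0185 per half-year; n = 4·2 = 8.
FV = PMT · [(1+i)^n − 1] / i = 20800 · 8.537616 = 177,582.4094

£177,582.41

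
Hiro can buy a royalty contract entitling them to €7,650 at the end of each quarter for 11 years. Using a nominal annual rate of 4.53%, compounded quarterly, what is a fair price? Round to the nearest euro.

With 4 periods per year: i = 0.011325, n = 44.
Annuity factor a(44|0.011325) = 34.501854; PV = 7650 × 34.501854 = 263,939.1837

€263,939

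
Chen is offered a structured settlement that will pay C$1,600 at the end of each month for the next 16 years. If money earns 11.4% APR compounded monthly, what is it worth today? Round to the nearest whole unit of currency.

With 12 periods per year: i = 0.0095, n = 192.
PV = PMT · [1 − (1+i)^(−n)] / i = 1600 · 88.129017 = 141,006.4278

C$141,006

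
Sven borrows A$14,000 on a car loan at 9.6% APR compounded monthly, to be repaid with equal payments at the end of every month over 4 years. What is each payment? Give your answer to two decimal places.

A$352.39

i = 0.096/12 = 0.008 per month; n = 4·12 = 48.
PMT = 14000 / ( [1 − (1+0.008)^(−48)] / 0.008 ) = 14000 / 39.728388 = 352.3929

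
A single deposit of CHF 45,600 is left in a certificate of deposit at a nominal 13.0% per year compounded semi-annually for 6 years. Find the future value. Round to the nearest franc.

CHF 97,087

Periodic rate i = 0.13/2 = 0.065; n = 6 × 2 = 12 periods.
FV = 45,600 × (1 + 0.065)^12 = 97,086.7886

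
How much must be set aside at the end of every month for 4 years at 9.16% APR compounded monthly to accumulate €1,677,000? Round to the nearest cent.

€29,058.64

With 12 periods per year: i = 0.00763333, n = 48.
PMT = 1.677e+06 / ( [(1+0.00763333)^48 − 1] / 0.00763333 ) = 1.677e+06 / 57.710891 = 29,058.6399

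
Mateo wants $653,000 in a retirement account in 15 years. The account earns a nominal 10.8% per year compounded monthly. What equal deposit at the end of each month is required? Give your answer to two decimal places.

$1,463.18

With 12 periods per year: i = 0.009, n = 180.
FV-annuity factor = 446.289465; PMT = 653000 / 446.289465 = 1,463.1759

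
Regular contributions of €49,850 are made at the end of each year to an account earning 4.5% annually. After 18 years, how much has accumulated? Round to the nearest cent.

€1,338,725.92

FV = PMT · [(1+i)^n − 1] / i = 49850 · 26.855084 = 1,338,725.9223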